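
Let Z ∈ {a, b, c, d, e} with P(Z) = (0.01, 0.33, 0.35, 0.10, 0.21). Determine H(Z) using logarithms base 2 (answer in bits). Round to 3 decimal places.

H(Z) = −Σ p·log₂ p.
  −(0.01)·log₂(0.01) = 0.0664
  −(0.33)·log₂(0.33) = 0.5278
  −(0.35)·log₂(0.35) = 0.5301
  −(0.10)·log₂(0.10) = 0.3322
  −(0.21)·log₂(0.21) = 0.4728
Sum: 0.0664 + 0.5278 + 0.5301 + 0.3322 + 0.4728 = 1.929 bits.

1.929 bits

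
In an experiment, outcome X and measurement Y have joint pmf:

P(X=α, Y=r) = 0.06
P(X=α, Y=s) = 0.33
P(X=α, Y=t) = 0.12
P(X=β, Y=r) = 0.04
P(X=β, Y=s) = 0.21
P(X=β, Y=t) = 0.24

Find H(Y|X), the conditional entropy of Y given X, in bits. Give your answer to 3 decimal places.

1.291 bits

Chain rule: H(Y|X) = H(X,Y) − H(X).
Marginals: p(X) = (0.5100, 0.4900), p(Y) = (0.1000, 0.5400, 0.3600).
H(X,Y) = 2.2911 bits; H(X) = 0.9997 bits.
H(Y|X) = 2.2911 − 0.9997 = 1.291 bits.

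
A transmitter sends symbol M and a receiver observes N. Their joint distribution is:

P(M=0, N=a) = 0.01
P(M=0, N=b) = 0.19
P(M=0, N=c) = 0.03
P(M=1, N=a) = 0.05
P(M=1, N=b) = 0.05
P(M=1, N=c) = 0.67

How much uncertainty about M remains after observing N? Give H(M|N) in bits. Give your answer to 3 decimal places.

Marginals: p(M) = (0.2300, 0.7700), p(N) = (0.0600, 0.2400, 0.7000).
H(M|N) = Σ p(N) · H(M|N=·).
  N=a: p=0.0600, H(M|N=a) = 0.6500
  N=b: p=0.2400, H(M|N=b) = 0.7383
  N=c: p=0.7000, H(M|N=c) = 0.2552
Weighted sum = 0.395 bits.

0.395 bits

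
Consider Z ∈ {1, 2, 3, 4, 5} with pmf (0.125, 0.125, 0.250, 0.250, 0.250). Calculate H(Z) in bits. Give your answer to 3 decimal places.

2.250 bits

H(Z) = −Σ p·log₂ p.
  −(0.125)·log₂(0.125) = 0.3750
  −(0.125)·log₂(0.125) = 0.3750
  −(0.250)·log₂(0.250) = 0.5000
  −(0.250)·log₂(0.250) = 0.5000
  −(0.250)·log₂(0.250) = 0.5000
Sum: 0.3750 + 0.3750 + 0.5000 + 0.5000 + 0.5000 = 2.250 bits.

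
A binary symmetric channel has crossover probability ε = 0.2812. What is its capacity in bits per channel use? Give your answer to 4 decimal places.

0.1429 bits

Binary symmetric channel: C = 1 − h₂(ε) where h₂ is the binary entropy function.
h₂(0.2812) = −0.2812·log₂0.2812 − 0.7188·log₂0.7188 = 0.8571.
C = 1 − 0.8571 = 0.1429 bits per channel use.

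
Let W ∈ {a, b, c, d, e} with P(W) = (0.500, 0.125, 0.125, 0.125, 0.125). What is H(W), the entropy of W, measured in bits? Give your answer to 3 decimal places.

H(W) = −Σ p·log₂ p.
  −(0.500)·log₂(0.500) = 0.5000
  −(0.125)·log₂(0.125) = 0.3750
  −(0.125)·log₂(0.125) = 0.3750
  −(0.125)·log₂(0.125) = 0.3750
  −(0.125)·log₂(0.125) = 0.3750
Sum: 0.5000 + 0.3750 + 0.3750 + 0.3750 + 0.3750 = 2.000 bits.

2.000 bits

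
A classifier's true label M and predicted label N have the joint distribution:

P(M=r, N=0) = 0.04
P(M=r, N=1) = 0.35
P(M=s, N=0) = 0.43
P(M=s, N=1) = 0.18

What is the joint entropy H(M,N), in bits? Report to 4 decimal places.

1.6847 bits

H(M,N) = −Σ p(x,y)·log₂ p(x,y) over all 4 cells.
  cell (r,0): −0.04·log₂0.04 = 0.18575
  cell (r,1): −0.35·log₂0.35 = 0.53010
  cell (s,0): −0.43·log₂0.43 = 0.52356
  cell (s,1): −0.18·log₂0.18 = 0.44531
Sum = 1.6847 bits.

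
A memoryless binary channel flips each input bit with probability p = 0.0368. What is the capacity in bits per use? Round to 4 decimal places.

0.7726 bits

Binary symmetric channel: C = 1 − h₂(ε) where h₂ is the binary entropy function.
h₂(0.0368) = −0.0368·log₂0.0368 − 0.9632·log₂0.9632 = 0.2274.
C = 1 − 0.2274 = 0.7726 bits per channel use.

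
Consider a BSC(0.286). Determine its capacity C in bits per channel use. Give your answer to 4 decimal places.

Binary symmetric channel: C = 1 − h₂(ε) where h₂ is the binary entropy function.
h₂(0.286) = −0.286·log₂0.286 − 0.714·log₂0.714 = 0.8635.
C = 1 − 0.8635 = 0.1365 bits per channel use.

0.1365 bits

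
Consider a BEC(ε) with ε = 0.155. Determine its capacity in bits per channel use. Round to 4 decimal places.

0.8450 bits

Binary erasure channel: capacity C = 1 − ε.
C = 1 − 0.155 = 0.8450 bits per channel use.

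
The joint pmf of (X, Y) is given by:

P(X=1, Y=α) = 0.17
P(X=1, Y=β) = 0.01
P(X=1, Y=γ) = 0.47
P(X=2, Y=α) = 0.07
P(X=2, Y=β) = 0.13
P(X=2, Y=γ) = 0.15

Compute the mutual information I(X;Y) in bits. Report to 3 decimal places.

0.178 bits

Marginals: p(X) = (0.6500, 0.3500), p(Y) = (0.2400, 0.1400, 0.6200).
I(X;Y) = H(X) + H(Y) − H(X,Y).
H(X) = 0.9341, H(Y) = 1.3188, H(X,Y) = 2.0747.
I(X;Y) = 0.9341 + 1.3188 − 2.0747 = 0.178 bits.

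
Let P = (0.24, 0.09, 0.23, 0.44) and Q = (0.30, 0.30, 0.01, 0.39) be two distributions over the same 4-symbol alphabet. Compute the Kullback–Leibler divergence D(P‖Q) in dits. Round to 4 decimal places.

0.2659 dits

D(P‖Q) = Σ p·log₁₀(p/q).
  0.24·log₁₀(0.24/0.30) = -0.02326
  0.09·log₁₀(0.09/0.30) = -0.04706
  0.23·log₁₀(0.23/0.01) = 0.31320
  0.44·log₁₀(0.44/0.39) = 0.02305
D(P‖Q) = 0.2659 dits.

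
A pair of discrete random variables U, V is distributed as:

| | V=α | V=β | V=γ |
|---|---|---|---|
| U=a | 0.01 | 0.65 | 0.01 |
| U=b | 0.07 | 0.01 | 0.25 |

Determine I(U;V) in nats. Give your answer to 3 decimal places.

Marginals: p(U) = (0.6700, 0.3300), p(V) = (0.0800, 0.6600, 0.2600).
I(U;V) = H(U) + H(V) − H(U,V).
H(U) = 0.6342, H(V) = 0.8265, H(U,V) = 0.9509.
I(U;V) = 0.6342 + 0.8265 − 0.9509 = 0.510 nats.

0.510 nats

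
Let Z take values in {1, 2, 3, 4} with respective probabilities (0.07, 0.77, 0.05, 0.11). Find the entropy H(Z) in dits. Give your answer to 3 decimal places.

H(Z) = −Σ p·log₁₀ p.
  −(0.07)·log₁₀(0.07) = 0.0808
  −(0.77)·log₁₀(0.77) = 0.0874
  −(0.05)·log₁₀(0.05) = 0.0651
  −(0.11)·log₁₀(0.11) = 0.1054
Sum: 0.0808 + 0.0874 + 0.0651 + 0.1054 = 0.339 dits.

0.339 dits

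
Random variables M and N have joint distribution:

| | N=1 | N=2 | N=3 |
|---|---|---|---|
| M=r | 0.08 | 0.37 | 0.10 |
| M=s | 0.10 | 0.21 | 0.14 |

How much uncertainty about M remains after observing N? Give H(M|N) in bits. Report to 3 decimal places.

Marginals: p(M) = (0.5500, 0.4500), p(N) = (0.1800, 0.5800, 0.2400).
H(M|N) = Σ p(N) · H(M|N=·).
  N=1: p=0.1800, H(M|N=1) = 0.9911
  N=2: p=0.5800, H(M|N=2) = 0.9444
  N=3: p=0.2400, H(M|N=3) = 0.9799
Weighted sum = 0.961 bits.

0.961 bits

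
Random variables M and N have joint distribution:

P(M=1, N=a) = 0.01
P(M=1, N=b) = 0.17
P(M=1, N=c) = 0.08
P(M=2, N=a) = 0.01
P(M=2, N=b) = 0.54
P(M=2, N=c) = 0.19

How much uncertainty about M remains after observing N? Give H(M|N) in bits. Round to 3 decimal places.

0.821 bits

Chain rule: H(M|N) = H(M,N) − H(N).
Marginals: p(M) = (0.2600, 0.7400), p(N) = (0.0200, 0.7100, 0.2700).
H(M,N) = 1.7942 bits; H(N) = 0.9737 bits.
H(M|N) = 1.7942 − 0.9737 = 0.821 bits.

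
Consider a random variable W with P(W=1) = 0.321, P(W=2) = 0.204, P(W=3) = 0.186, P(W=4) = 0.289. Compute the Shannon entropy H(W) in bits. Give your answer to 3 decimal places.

1.963 bits

H(W) = −Σ p·log₂ p.
  −(0.321)·log₂(0.321) = 0.5262
  −(0.204)·log₂(0.204) = 0.4678
  −(0.186)·log₂(0.186) = 0.4514
  −(0.289)·log₂(0.289) = 0.5176
Sum: 0.5262 + 0.4678 + 0.4514 + 0.5176 = 1.963 bits.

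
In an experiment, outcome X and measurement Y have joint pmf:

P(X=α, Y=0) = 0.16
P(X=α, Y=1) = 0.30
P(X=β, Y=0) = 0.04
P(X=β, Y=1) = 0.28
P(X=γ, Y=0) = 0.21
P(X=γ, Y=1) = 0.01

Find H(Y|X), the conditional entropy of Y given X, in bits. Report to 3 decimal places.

0.661 bits

Marginals: p(X) = (0.4600, 0.3200, 0.2200), p(Y) = (0.4100, 0.5900).
H(Y|X) = Σ p(X) · H(Y|X=·).
  X=α: p=0.4600, H(Y|X=α) = 0.9321
  X=β: p=0.3200, H(Y|X=β) = 0.5436
  X=γ: p=0.2200, H(Y|X=γ) = 0.2668
Weighted sum = 0.661 bits.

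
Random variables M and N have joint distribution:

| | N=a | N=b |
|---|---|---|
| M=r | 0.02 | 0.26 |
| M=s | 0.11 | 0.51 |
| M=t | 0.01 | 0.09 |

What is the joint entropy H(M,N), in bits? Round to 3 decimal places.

H(M,N) = −Σ p(x,y)·log₂ p(x,y) over all 6 cells.
  cell (r,a): −0.02·log₂0.02 = 0.1129
  cell (r,b): −0.26·log₂0.26 = 0.5053
  cell (s,a): −0.11·log₂0.11 = 0.3503
  cell (s,b): −0.51·log₂0.51 = 0.4954
  cell (t,a): −0.01·log₂0.01 = 0.0664
  cell (t,b): −0.09·log₂0.09 = 0.3127
Sum = 1.843 bits.

1.843 bits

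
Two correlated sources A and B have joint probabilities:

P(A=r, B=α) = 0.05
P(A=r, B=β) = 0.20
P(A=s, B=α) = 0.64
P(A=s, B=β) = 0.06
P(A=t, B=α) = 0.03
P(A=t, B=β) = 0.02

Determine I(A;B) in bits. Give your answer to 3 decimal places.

0.331 bits

Marginals: p(A) = (0.2500, 0.7000, 0.0500), p(B) = (0.7200, 0.2800).
I(A;B) = H(A) + H(B) − H(A,B).
H(A) = 1.0763, H(B) = 0.8555, H(A,B) = 1.6007.
I(A;B) = 1.0763 + 0.8555 − 1.6007 = 0.331 bits.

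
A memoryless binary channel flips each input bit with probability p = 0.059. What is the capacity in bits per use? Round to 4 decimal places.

Binary symmetric channel: C = 1 − h₂(ε) where h₂ is the binary entropy function.
h₂(0.059) = −0.059·log₂0.059 − 0.941·log₂0.941 = 0.3235.
C = 1 − 0.3235 = 0.6765 bits per channel use.

0.6765 bits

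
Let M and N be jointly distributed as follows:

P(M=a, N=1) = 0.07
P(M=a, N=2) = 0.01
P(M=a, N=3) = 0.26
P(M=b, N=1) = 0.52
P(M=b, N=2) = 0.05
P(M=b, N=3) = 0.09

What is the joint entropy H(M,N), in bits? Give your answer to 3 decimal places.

1.860 bits

H(M,N) = −Σ p(x,y)·log₂ p(x,y) over all 6 cells.
  cell (a,1): −0.07·log₂0.07 = 0.2686
  cell (a,2): −0.01·log₂0.01 = 0.0664
  cell (a,3): −0.26·log₂0.26 = 0.5053
  cell (b,1): −0.52·log₂0.52 = 0.4906
  cell (b,2): −0.05·log₂0.05 = 0.2161
  cell (b,3): −0.09·log₂0.09 = 0.3127
Sum = 1.860 bits.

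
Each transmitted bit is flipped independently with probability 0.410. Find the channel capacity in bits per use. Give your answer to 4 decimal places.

Binary symmetric channel: C = 1 − h₂(ε) where h₂ is the binary entropy function.
h₂(0.410) = −0.410·log₂0.410 − 0.590·log₂0.590 = 0.9765.
C = 1 − 0.9765 = 0.0235 bits per channel use.

0.0235 bits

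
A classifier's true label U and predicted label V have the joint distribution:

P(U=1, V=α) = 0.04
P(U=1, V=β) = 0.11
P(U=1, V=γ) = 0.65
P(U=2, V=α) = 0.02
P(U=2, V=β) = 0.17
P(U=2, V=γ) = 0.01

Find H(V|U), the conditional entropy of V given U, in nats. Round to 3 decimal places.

Marginals: p(U) = (0.8000, 0.2000), p(V) = (0.0600, 0.2800, 0.6600).
H(V|U) = Σ p(U) · H(V|U=·).
  U=1: p=0.8000, H(V|U=1) = 0.5913
  U=2: p=0.2000, H(V|U=2) = 0.5182
Weighted sum = 0.577 nats.

0.577 nats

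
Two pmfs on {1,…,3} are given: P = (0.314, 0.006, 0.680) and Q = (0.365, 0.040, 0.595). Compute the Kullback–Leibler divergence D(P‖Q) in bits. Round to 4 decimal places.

0.0464 bits

D(P‖Q) = Σ p·log₂(p/q).
  0.314·log₂(0.314/0.365) = -0.06818
  0.006·log₂(0.006/0.040) = -0.01642
  0.680·log₂(0.680/0.595) = 0.13100
D(P‖Q) = 0.0464 bits.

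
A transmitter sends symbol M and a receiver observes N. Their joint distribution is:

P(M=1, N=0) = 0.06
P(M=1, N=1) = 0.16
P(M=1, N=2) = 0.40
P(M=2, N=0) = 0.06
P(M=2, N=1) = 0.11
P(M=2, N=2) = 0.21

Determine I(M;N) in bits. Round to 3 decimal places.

0.008 bits

Marginals: p(M) = (0.6200, 0.3800), p(N) = (0.1200, 0.2700, 0.6100).
I(M;N) = Σ p(x,y)·log₂[p(x,y)/(p(x)p(y))].
  (1,0): 0.06·log₂(0.8065) = -0.0186
  (1,1): 0.16·log₂(0.9558) = -0.0104
  (1,2): 0.40·log₂(1.0576) = 0.0323
  (2,0): 0.06·log₂(1.3158) = 0.0238
  (2,1): 0.11·log₂(1.0721) = 0.0111
  (2,2): 0.21·log₂(0.9060) = -0.0299
Sum = 0.008 bits.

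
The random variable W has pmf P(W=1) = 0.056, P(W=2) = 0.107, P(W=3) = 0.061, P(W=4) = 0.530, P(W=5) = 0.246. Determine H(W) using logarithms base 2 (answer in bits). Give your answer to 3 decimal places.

1.807 bits

H(W) = −Σ p·log₂ p.
  −(0.056)·log₂(0.056) = 0.2329
  −(0.107)·log₂(0.107) = 0.3450
  −(0.061)·log₂(0.061) = 0.2461
  −(0.530)·log₂(0.530) = 0.4854
  −(0.246)·log₂(0.246) = 0.4977
Sum: 0.2329 + 0.3450 + 0.2461 + 0.4854 + 0.4977 = 1.807 bits.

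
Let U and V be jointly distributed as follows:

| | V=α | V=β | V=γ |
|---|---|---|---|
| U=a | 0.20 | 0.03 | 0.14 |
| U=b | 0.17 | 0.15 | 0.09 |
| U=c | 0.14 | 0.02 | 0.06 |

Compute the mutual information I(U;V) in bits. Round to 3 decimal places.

0.092 bits

Marginals: p(U) = (0.3700, 0.4100, 0.2200), p(V) = (0.5100, 0.2000, 0.2900).
I(U;V) = Σ p(x,y)·log₂[p(x,y)/(p(x)p(y))].
  (a,α): 0.20·log₂(1.0599) = 0.0168
  (a,β): 0.03·log₂(0.4054) = -0.0391
  (a,γ): 0.14·log₂(1.3048) = 0.0537
  (b,α): 0.17·log₂(0.8130) = -0.0508
  (b,β): 0.15·log₂(1.8293) = 0.1307
  (b,γ): 0.09·log₂(0.7569) = -0.0362
  (c,α): 0.14·log₂(1.2478) = 0.0447
  (c,β): 0.02·log₂(0.4545) = -0.0228
  (c,γ): 0.06·log₂(0.9404) = -0.0053
Sum = 0.092 bits.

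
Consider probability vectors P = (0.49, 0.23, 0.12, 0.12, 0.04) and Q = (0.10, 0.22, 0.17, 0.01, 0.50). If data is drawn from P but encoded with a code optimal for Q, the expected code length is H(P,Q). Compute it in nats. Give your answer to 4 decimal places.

H(P,Q) = −Σ p·ln q.
  −0.49·ln(0.10) = 1.12827
  −0.23·ln(0.22) = 0.34825
  −0.12·ln(0.17) = 0.21263
  −0.12·ln(0.01) = 0.55262
  −0.04·ln(0.50) = 0.02773
H(P,Q) = 2.2695 nats.

2.2695 nats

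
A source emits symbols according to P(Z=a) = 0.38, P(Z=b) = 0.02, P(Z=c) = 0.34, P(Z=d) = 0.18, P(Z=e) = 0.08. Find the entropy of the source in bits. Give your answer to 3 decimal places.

H(Z) = −Σ p·log₂ p.
  −(0.38)·log₂(0.38) = 0.5305
  −(0.02)·log₂(0.02) = 0.1129
  −(0.34)·log₂(0.34) = 0.5292
  −(0.18)·log₂(0.18) = 0.4453
  −(0.08)·log₂(0.08) = 0.2915
Sum: 0.5305 + 0.1129 + 0.5292 + 0.4453 + 0.2915 = 1.909 bits.

1.909 bits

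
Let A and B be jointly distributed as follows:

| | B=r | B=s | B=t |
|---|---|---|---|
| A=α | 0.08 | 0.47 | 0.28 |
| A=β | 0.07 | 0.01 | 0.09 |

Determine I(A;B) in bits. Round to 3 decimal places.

0.142 bits

Marginals: p(A) = (0.8300, 0.1700), p(B) = (0.1500, 0.4800, 0.3700).
I(A;B) = H(A) + H(B) − H(A,B).
H(A) = 0.6577, H(B) = 1.4495, H(A,B) = 1.9653.
I(A;B) = 0.6577 + 1.4495 − 1.9653 = 0.142 bits.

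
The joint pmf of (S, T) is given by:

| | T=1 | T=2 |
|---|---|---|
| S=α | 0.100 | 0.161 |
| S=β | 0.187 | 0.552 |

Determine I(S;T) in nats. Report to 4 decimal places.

Marginals: p(S) = (0.2610, 0.7390), p(T) = (0.2870, 0.7130).
I(S;T) = H(S) + H(T) − H(S,T).
H(S) = 0.5741, H(T) = 0.5994, H(S,T) = 1.1658.
I(S;T) = 0.5741 + 0.5994 − 1.1658 = 0.0077 nats.

0.0077 nats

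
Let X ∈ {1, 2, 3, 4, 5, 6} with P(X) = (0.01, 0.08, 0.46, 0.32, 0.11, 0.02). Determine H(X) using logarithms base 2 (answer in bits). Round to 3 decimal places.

H(X) = −Σ p·log₂ p.
  −(0.01)·log₂(0.01) = 0.0664
  −(0.08)·log₂(0.08) = 0.2915
  −(0.46)·log₂(0.46) = 0.5153
  −(0.32)·log₂(0.32) = 0.5260
  −(0.11)·log₂(0.11) = 0.3503
  −(0.02)·log₂(0.02) = 0.1129
Sum: 0.0664 + 0.2915 + 0.5153 + 0.5260 + 0.3503 + 0.1129 = 1.862 bits.

1.862 bits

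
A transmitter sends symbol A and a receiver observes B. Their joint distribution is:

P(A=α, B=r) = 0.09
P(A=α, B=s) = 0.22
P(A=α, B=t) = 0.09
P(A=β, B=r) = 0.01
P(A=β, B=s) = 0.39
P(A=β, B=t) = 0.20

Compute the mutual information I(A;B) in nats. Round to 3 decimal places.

Marginals: p(A) = (0.4000, 0.6000), p(B) = (0.1000, 0.6100, 0.2900).
I(A;B) = Σ p(x,y)·ln[p(x,y)/(p(x)p(y))].
  (α,r): 0.09·ln(2.2500) = 0.0730
  (α,s): 0.22·ln(0.9016) = -0.0228
  (α,t): 0.09·ln(0.7759) = -0.0228
  (β,r): 0.01·ln(0.1667) = -0.0179
  (β,s): 0.39·ln(1.0656) = 0.0248
  (β,t): 0.20·ln(1.1494) = 0.0279
Sum = 0.062 nats.

0.062 nats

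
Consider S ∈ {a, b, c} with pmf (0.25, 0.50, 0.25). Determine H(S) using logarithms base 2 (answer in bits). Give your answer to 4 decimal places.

H(S) = −Σ p·log₂ p.
  −(0.25)·log₂(0.25) = 0.50000
  −(0.50)·log₂(0.50) = 0.50000
  −(0.25)·log₂(0.25) = 0.50000
Sum: 0.50000 + 0.50000 + 0.50000 = 1.5000 bits.

1.5000 bits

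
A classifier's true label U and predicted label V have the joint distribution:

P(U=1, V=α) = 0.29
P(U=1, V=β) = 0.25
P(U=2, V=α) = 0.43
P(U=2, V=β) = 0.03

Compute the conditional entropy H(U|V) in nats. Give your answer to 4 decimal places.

Marginals: p(U) = (0.5400, 0.4600), p(V) = (0.7200, 0.2800).
H(U|V) = Σ p(V) · H(U|V=·).
  V=α: p=0.7200, H(U|V=α) = 0.6741
  V=β: p=0.2800, H(U|V=β) = 0.3405
Weighted sum = 0.5807 nats.

0.5807 nats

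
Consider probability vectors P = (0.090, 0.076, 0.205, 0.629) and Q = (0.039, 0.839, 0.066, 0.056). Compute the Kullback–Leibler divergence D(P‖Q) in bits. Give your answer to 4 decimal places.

2.3754 bits

D(P‖Q) = Σ p·log₂(p/q).
  0.090·log₂(0.090/0.039) = 0.10858
  0.076·log₂(0.076/0.839) = -0.26331
  0.205·log₂(0.205/0.066) = 0.33519
  0.629·log₂(0.629/0.056) = 2.19493
D(P‖Q) = 2.3754 bits.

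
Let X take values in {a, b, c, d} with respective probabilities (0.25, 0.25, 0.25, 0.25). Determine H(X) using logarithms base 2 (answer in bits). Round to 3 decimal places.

H(X) = −Σ p·log₂ p.
  −(0.25)·log₂(0.25) = 0.5000
  −(0.25)·log₂(0.25) = 0.5000
  −(0.25)·log₂(0.25) = 0.5000
  −(0.25)·log₂(0.25) = 0.5000
Sum: 0.5000 + 0.5000 + 0.5000 + 0.5000 = 2.000 bits.

2.000 bits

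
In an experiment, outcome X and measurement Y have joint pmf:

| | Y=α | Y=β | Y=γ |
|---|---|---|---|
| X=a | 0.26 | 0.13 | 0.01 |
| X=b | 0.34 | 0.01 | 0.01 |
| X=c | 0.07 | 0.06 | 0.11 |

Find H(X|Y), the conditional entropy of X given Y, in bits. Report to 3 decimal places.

Chain rule: H(X|Y) = H(X,Y) − H(Y).
Marginals: p(X) = (0.4000, 0.3600, 0.2400), p(Y) = (0.6700, 0.2000, 0.1300).
H(X,Y) = 2.4788 bits; H(Y) = 1.2341 bits.
H(X|Y) = 2.4788 − 1.2341 = 1.245 bits.

1.245 bits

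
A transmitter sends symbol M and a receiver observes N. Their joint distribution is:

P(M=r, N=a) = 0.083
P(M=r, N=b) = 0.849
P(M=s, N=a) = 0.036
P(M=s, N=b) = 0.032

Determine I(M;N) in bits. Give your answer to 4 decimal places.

0.0548 bits

Marginals: p(M) = (0.9320, 0.0680), p(N) = (0.1190, 0.8810).
I(M;N) = H(M) + H(N) − H(M,N).
H(M) = 0.3584, H(N) = 0.5265, H(M,N) = 0.8301.
I(M;N) = 0.3584 + 0.5265 − 0.8301 = 0.0548 bits.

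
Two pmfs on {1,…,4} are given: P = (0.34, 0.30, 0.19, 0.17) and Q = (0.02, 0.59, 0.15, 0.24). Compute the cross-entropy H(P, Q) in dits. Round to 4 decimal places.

0.9083 dits

H(P,Q) = −Σ p·log₁₀ q.
  −0.34·log₁₀(0.02) = 0.57765
  −0.30·log₁₀(0.59) = 0.06874
  −0.19·log₁₀(0.15) = 0.15654
  −0.17·log₁₀(0.24) = 0.10536
H(P,Q) = 0.9083 dits.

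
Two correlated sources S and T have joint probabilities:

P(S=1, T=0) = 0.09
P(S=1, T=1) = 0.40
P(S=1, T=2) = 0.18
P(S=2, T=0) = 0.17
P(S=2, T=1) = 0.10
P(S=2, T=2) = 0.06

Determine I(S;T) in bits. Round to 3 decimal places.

Marginals: p(S) = (0.6700, 0.3300), p(T) = (0.2600, 0.5000, 0.2400).
I(S;T) = Σ p(x,y)·log₂[p(x,y)/(p(x)p(y))].
  (1,0): 0.09·log₂(0.5166) = -0.0857
  (1,1): 0.40·log₂(1.1940) = 0.1023
  (1,2): 0.18·log₂(1.1194) = 0.0293
  (2,0): 0.17·log₂(1.9814) = 0.1677
  (2,1): 0.10·log₂(0.6061) = -0.0722
  (2,2): 0.06·log₂(0.7576) = -0.0240
Sum = 0.117 bits.

0.117 bits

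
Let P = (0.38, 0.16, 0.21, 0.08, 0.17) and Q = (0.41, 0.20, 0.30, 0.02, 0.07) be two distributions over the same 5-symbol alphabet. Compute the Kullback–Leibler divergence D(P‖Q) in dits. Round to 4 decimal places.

0.0531 dits

D(P‖Q) = Σ p·log₁₀(p/q).
  0.38·log₁₀(0.38/0.41) = -0.01254
  0.16·log₁₀(0.16/0.20) = -0.01551
  0.21·log₁₀(0.21/0.30) = -0.03253
  0.08·log₁₀(0.08/0.02) = 0.04816
  0.17·log₁₀(0.17/0.07) = 0.06551
D(P‖Q) = 0.0531 dits.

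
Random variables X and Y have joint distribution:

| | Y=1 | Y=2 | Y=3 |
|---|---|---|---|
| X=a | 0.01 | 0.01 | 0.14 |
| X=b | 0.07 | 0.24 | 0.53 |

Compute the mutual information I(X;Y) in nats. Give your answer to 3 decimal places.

0.024 nats

Marginals: p(X) = (0.1600, 0.8400), p(Y) = (0.0800, 0.2500, 0.6700).
I(X;Y) = H(X) + H(Y) − H(X,Y).
H(X) = 0.4397, H(Y) = 0.8170, H(X,Y) = 1.2325.
I(X;Y) = 0.4397 + 0.8170 − 1.2325 = 0.024 nats.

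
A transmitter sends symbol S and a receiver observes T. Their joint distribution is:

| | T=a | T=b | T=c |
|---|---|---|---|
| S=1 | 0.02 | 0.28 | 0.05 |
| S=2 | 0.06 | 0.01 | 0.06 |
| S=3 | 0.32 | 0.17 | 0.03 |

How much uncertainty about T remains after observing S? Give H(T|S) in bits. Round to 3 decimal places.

1.106 bits

Marginals: p(S) = (0.3500, 0.1300, 0.5200), p(T) = (0.4000, 0.4600, 0.1400).
H(T|S) = Σ p(S) · H(T|S=·).
  S=1: p=0.3500, H(T|S=1) = 0.8946
  S=2: p=0.1300, H(T|S=2) = 1.3143
  S=3: p=0.5200, H(T|S=3) = 1.1958
Weighted sum = 1.106 bits.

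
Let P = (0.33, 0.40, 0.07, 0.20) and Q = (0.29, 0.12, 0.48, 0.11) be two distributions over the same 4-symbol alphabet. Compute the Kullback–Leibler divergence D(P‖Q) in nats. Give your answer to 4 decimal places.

D(P‖Q) = Σ p·ln(p/q).
  0.33·ln(0.33/0.29) = 0.04264
  0.40·ln(0.40/0.12) = 0.48159
  0.07·ln(0.07/0.48) = -0.13477
  0.20·ln(0.20/0.11) = 0.11957
D(P‖Q) = 0.5090 nats.

0.5090 nats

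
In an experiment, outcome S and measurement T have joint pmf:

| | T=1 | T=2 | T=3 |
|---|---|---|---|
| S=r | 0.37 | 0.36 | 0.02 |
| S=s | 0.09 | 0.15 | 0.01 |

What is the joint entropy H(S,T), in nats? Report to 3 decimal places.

1.361 nats

H(S,T) = −Σ p(x,y)·ln p(x,y) over all 6 cells.
  cell (r,1): −0.37·ln0.37 = 0.3679
  cell (r,2): −0.36·ln0.36 = 0.3678
  cell (r,3): −0.02·ln0.02 = 0.0782
  cell (s,1): −0.09·ln0.09 = 0.2167
  cell (s,2): −0.15·ln0.15 = 0.2846
  cell (s,3): −0.01·ln0.01 = 0.0461
Sum = 1.361 nats.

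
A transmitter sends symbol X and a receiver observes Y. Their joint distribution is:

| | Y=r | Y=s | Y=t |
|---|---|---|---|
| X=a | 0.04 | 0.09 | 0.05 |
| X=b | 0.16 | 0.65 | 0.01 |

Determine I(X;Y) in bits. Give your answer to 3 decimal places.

Marginals: p(X) = (0.1800, 0.8200), p(Y) = (0.2000, 0.7400, 0.0600).
I(X;Y) = H(X) + H(Y) − H(X,Y).
H(X) = 0.6801, H(Y) = 1.0294, H(X,Y) = 1.6079.
I(X;Y) = 0.6801 + 1.0294 − 1.6079 = 0.102 bits.

0.102 bits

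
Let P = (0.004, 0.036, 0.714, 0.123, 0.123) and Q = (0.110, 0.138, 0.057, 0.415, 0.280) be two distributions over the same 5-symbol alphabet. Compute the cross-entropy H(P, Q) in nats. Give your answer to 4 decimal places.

H(P,Q) = −Σ p·ln q.
  −0.004·ln(0.110) = 0.00883
  −0.036·ln(0.138) = 0.07130
  −0.714·ln(0.057) = 2.04540
  −0.123·ln(0.415) = 0.10818
  −0.123·ln(0.280) = 0.15657
H(P,Q) = 2.3903 nats.

2.3903 nats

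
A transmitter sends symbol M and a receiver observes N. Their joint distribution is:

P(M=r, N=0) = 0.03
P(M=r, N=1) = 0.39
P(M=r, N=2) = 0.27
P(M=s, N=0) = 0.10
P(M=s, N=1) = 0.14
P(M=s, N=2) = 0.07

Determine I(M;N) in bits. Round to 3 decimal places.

Marginals: p(M) = (0.6900, 0.3100), p(N) = (0.1300, 0.5300, 0.3400).
I(M;N) = H(M) + H(N) − H(M,N).
H(M) = 0.8932, H(N) = 1.3973, H(M,N) = 2.1894.
I(M;N) = 0.8932 + 1.3973 − 2.1894 = 0.101 bits.

0.101 bits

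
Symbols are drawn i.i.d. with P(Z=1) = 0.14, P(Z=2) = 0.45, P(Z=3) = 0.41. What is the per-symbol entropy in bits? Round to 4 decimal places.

1.4429 bits

H(Z) = −Σ p·log₂ p.
  −(0.14)·log₂(0.14) = 0.39711
  −(0.45)·log₂(0.45) = 0.51840
  −(0.41)·log₂(0.41) = 0.52738
Sum: 0.39711 + 0.51840 + 0.52738 = 1.4429 bits.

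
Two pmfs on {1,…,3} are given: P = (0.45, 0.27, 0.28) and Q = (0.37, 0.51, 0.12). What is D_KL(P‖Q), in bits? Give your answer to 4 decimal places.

0.2216 bits

D(P‖Q) = Σ p·log₂(p/q).
  0.45·log₂(0.45/0.37) = 0.12708
  0.27·log₂(0.27/0.51) = -0.24774
  0.28·log₂(0.28/0.12) = 0.34227
D(P‖Q) = 0.2216 bits.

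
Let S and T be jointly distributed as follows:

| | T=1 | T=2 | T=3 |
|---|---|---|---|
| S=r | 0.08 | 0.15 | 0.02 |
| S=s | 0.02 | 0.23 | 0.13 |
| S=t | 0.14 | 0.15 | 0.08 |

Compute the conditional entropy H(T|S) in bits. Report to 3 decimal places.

Chain rule: H(T|S) = H(S,T) − H(S).
Marginals: p(S) = (0.2500, 0.3800, 0.3700), p(T) = (0.2400, 0.5300, 0.2300).
H(S,T) = 2.8973 bits; H(S) = 1.5612 bits.
H(T|S) = 2.8973 − 1.5612 = 1.336 bits.

1.336 bits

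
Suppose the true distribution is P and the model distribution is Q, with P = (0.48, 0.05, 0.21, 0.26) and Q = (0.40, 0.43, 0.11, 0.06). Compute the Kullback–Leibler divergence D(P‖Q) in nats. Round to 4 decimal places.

0.4970 nats

D(P‖Q) = Σ p·ln(p/q).
  0.48·ln(0.48/0.40) = 0.08751
  0.05·ln(0.05/0.43) = -0.10759
  0.21·ln(0.21/0.11) = 0.13579
  0.26·ln(0.26/0.06) = 0.38125
D(P‖Q) = 0.4970 nats.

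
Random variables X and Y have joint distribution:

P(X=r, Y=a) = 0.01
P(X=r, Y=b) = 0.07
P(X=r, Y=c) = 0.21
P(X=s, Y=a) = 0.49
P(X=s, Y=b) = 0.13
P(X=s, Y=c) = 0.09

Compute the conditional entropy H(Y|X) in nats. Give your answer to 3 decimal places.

0.789 nats

Chain rule: H(Y|X) = H(X,Y) − H(X).
Marginals: p(X) = (0.2900, 0.7100), p(Y) = (0.5000, 0.2000, 0.3000).
H(X,Y) = 1.3914 nats; H(X) = 0.6022 nats.
H(Y|X) = 1.3914 − 0.6022 = 0.789 nats.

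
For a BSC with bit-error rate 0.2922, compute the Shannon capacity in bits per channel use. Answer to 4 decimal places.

Binary symmetric channel: C = 1 − h₂(ε) where h₂ is the binary entropy function.
h₂(0.2922) = −0.2922·log₂0.2922 − 0.7078·log₂0.7078 = 0.8715.
C = 1 − 0.8715 = 0.1285 bits per channel use.

0.1285 bits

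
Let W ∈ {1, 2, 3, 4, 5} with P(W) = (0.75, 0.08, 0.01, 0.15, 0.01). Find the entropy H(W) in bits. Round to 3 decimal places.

1.146 bits

H(W) = −Σ p·log₂ p.
  −(0.75)·log₂(0.75) = 0.3113
  −(0.08)·log₂(0.08) = 0.2915
  −(0.01)·log₂(0.01) = 0.0664
  −(0.15)·log₂(0.15) = 0.4105
  −(0.01)·log₂(0.01) = 0.0664
Sum: 0.3113 + 0.2915 + 0.0664 + 0.4105 + 0.0664 = 1.146 bits.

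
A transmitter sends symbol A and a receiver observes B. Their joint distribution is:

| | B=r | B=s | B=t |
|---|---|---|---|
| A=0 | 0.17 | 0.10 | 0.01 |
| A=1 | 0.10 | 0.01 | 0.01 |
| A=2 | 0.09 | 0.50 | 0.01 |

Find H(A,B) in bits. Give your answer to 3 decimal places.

2.177 bits

H(A,B) = −Σ p(x,y)·log₂ p(x,y) over all 9 cells.
  cell (0,r): −0.17·log₂0.17 = 0.4346
  cell (0,s): −0.10·log₂0.10 = 0.3322
  cell (0,t): −0.01·log₂0.01 = 0.0664
  cell (1,r): −0.10·log₂0.10 = 0.3322
  cell (1,s): −0.01·log₂0.01 = 0.0664
  cell (1,t): −0.01·log₂0.01 = 0.0664
  cell (2,r): −0.09·log₂0.09 = 0.3127
  cell (2,s): −0.50·log₂0.50 = 0.5000
  cell (2,t): −0.01·log₂0.01 = 0.0664
Sum = 2.177 bits.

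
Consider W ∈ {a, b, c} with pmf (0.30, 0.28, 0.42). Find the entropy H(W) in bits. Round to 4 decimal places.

1.5610 bits

H(W) = −Σ p·log₂ p.
  −(0.30)·log₂(0.30) = 0.52109
  −(0.28)·log₂(0.28) = 0.51422
  −(0.42)·log₂(0.42) = 0.52565
Sum: 0.52109 + 0.51422 + 0.52565 = 1.5610 bits.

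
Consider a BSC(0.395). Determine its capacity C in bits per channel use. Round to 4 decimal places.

0.0320 bits

Binary symmetric channel: C = 1 − h₂(ε) where h₂ is the binary entropy function.
h₂(0.395) = −0.395·log₂0.395 − 0.605·log₂0.605 = 0.9680.
C = 1 − 0.9680 = 0.0320 bits per channel use.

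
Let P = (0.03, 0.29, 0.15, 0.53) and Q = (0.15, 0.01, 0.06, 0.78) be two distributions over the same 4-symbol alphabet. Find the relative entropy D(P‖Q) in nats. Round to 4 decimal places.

D(P‖Q) = Σ p·ln(p/q).
  0.03·ln(0.03/0.15) = -0.04828
  0.29·ln(0.29/0.01) = 0.97652
  0.15·ln(0.15/0.06) = 0.13744
  0.53·ln(0.53/0.78) = -0.20480
D(P‖Q) = 0.8609 nats.

0.8609 nats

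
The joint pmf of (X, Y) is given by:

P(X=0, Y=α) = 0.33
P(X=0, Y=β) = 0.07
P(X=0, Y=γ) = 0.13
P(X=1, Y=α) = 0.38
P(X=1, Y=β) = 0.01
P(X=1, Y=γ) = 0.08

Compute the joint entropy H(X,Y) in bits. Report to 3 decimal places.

H(X,Y) = −Σ p(x,y)·log₂ p(x,y) over all 6 cells.
  cell (0,α): −0.33·log₂0.33 = 0.5278
  cell (0,β): −0.07·log₂0.07 = 0.2686
  cell (0,γ): −0.13·log₂0.13 = 0.3826
  cell (1,α): −0.38·log₂0.38 = 0.5305
  cell (1,β): −0.01·log₂0.01 = 0.0664
  cell (1,γ): −0.08·log₂0.08 = 0.2915
Sum = 2.067 bits.

2.067 bits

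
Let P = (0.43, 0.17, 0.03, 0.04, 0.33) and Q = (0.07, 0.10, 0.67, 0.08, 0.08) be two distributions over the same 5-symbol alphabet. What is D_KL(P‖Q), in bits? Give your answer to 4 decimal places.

1.7565 bits

D(P‖Q) = Σ p·log₂(p/q).
  0.43·log₂(0.43/0.07) = 1.12613
  0.17·log₂(0.17/0.10) = 0.13014
  0.03·log₂(0.03/0.67) = -0.13443
  0.04·log₂(0.04/0.08) = -0.04000
  0.33·log₂(0.33/0.08) = 0.67465
D(P‖Q) = 1.7565 bits.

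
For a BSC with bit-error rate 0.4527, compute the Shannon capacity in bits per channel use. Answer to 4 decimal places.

Binary symmetric channel: C = 1 − h₂(ε) where h₂ is the binary entropy function.
h₂(0.4527) = −0.4527·log₂0.4527 − 0.5473·log₂0.5473 = 0.9935.
C = 1 − 0.9935 = 0.0065 bits per channel use.

0.0065 bits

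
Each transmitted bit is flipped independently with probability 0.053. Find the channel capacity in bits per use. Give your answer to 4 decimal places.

Binary symmetric channel: C = 1 − h₂(ε) where h₂ is the binary entropy function.
h₂(0.053) = −0.053·log₂0.053 − 0.947·log₂0.947 = 0.2990.
C = 1 − 0.2990 = 0.7010 bits per channel use.

0.7010 bits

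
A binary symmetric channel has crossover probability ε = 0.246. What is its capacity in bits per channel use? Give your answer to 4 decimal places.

0.1951 bits

Binary symmetric channel: C = 1 − h₂(ε) where h₂ is the binary entropy function.
h₂(0.246) = −0.246·log₂0.246 − 0.754·log₂0.754 = 0.8049.
C = 1 − 0.8049 = 0.1951 bits per channel use.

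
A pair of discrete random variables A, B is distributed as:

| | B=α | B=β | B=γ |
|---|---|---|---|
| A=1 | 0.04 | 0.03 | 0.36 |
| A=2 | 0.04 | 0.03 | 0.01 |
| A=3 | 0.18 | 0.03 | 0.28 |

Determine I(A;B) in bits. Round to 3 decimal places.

Marginals: p(A) = (0.4300, 0.0800, 0.4900), p(B) = (0.2600, 0.0900, 0.6500).
I(A;B) = Σ p(x,y)·log₂[p(x,y)/(p(x)p(y))].
  (1,α): 0.04·log₂(0.3578) = -0.0593
  (1,β): 0.03·log₂(0.7752) = -0.0110
  (1,γ): 0.36·log₂(1.2880) = 0.1315
  (2,α): 0.04·log₂(1.9231) = 0.0377
  (2,β): 0.03·log₂(4.1667) = 0.0618
  (2,γ): 0.01·log₂(0.1923) = -0.0238
  (3,α): 0.18·log₂(1.4129) = 0.0898
  (3,β): 0.03·log₂(0.6803) = -0.0167
  (3,γ): 0.28·log₂(0.8791) = -0.0520
Sum = 0.158 bits.

0.158 bits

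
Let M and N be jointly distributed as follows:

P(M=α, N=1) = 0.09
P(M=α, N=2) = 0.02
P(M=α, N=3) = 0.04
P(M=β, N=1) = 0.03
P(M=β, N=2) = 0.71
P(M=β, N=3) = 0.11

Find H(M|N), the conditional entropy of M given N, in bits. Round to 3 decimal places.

0.355 bits

Chain rule: H(M|N) = H(M,N) − H(N).
Marginals: p(M) = (0.1500, 0.8500), p(N) = (0.1200, 0.7300, 0.1500).
H(M,N) = 1.4642 bits; H(N) = 1.1091 bits.
H(M|N) = 1.4642 − 1.1091 = 0.355 bits.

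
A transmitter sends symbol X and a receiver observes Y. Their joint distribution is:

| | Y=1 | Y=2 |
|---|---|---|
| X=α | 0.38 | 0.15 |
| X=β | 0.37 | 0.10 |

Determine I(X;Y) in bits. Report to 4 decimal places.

Marginals: p(X) = (0.5300, 0.4700), p(Y) = (0.7500, 0.2500).
I(X;Y) = H(X) + H(Y) − H(X,Y).
H(X) = 0.9974, H(Y) = 0.8113, H(X,Y) = 1.8039.
I(X;Y) = 0.9974 + 0.8113 − 1.8039 = 0.0048 bits.

0.0048 bits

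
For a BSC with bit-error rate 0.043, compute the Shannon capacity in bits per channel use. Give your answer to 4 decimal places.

0.7441 bits

Binary symmetric channel: C = 1 − h₂(ε) where h₂ is the binary entropy function.
h₂(0.043) = −0.043·log₂0.043 − 0.957·log₂0.957 = 0.2559.
C = 1 − 0.2559 = 0.7441 bits per channel use.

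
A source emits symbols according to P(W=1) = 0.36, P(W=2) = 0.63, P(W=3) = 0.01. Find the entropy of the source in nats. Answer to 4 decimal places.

0.7049 nats

H(W) = −Σ p·ln p.
  −(0.36)·ln(0.36) = 0.36779
  −(0.63)·ln(0.63) = 0.29108
  −(0.01)·ln(0.01) = 0.04605
Sum: 0.36779 + 0.29108 + 0.04605 = 0.7049 nats.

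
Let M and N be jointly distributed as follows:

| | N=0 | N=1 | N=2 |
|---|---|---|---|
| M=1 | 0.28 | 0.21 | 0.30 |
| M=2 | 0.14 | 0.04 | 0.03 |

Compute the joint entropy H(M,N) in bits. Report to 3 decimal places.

2.243 bits

H(M,N) = −Σ p(x,y)·log₂ p(x,y) over all 6 cells.
  cell (1,0): −0.28·log₂0.28 = 0.5142
  cell (1,1): −0.21·log₂0.21 = 0.4728
  cell (1,2): −0.30·log₂0.30 = 0.5211
  cell (2,0): −0.14·log₂0.14 = 0.3971
  cell (2,1): −0.04·log₂0.04 = 0.1858
  cell (2,2): −0.03·log₂0.03 = 0.1518
Sum = 2.243 bits.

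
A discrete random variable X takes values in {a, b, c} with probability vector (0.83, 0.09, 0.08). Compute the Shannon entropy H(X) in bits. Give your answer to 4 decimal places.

0.8273 bits

H(X) = −Σ p·log₂ p.
  −(0.83)·log₂(0.83) = 0.22312
  −(0.09)·log₂(0.09) = 0.31265
  −(0.08)·log₂(0.08) = 0.29151
Sum: 0.22312 + 0.31265 + 0.29151 = 0.8273 bits.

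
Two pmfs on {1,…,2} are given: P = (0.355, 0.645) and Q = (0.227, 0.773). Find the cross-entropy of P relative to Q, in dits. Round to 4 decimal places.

0.3007 dits

H(P,Q) = −Σ p·log₁₀ q.
  −0.355·log₁₀(0.227) = 0.22861
  −0.645·log₁₀(0.773) = 0.07212
H(P,Q) = 0.3007 dits.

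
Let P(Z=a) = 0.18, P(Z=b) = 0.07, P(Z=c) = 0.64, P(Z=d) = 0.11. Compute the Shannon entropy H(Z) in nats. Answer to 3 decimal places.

1.023 nats

H(Z) = −Σ p·ln p.
  −(0.18)·ln(0.18) = 0.3087
  −(0.07)·ln(0.07) = 0.1861
  −(0.64)·ln(0.64) = 0.2856
  −(0.11)·ln(0.11) = 0.2428
Sum: 0.3087 + 0.1861 + 0.2856 + 0.2428 = 1.023 nats.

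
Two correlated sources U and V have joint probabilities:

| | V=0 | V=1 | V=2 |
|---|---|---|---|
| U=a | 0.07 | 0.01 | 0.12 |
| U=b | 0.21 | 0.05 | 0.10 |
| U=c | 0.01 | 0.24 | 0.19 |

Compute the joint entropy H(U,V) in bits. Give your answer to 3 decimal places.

H(U,V) = −Σ p(x,y)·log₂ p(x,y) over all 9 cells.
  cell (a,0): −0.07·log₂0.07 = 0.2686
  cell (a,1): −0.01·log₂0.01 = 0.0664
  cell (a,2): −0.12·log₂0.12 = 0.3671
  cell (b,0): −0.21·log₂0.21 = 0.4728
  cell (b,1): −0.05·log₂0.05 = 0.2161
  cell (b,2): −0.10·log₂0.10 = 0.3322
  cell (c,0): −0.01·log₂0.01 = 0.0664
  cell (c,1): −0.24·log₂0.24 = 0.4941
  cell (c,2): −0.19·log₂0.19 = 0.4552
Sum = 2.739 bits.

2.739 bits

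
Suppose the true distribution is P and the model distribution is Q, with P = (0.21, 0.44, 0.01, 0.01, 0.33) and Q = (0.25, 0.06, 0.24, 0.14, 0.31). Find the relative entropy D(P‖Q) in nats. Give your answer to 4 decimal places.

0.8025 nats

D(P‖Q) = Σ p·ln(p/q).
  0.21·ln(0.21/0.25) = -0.03661
  0.44·ln(0.44/0.06) = 0.87667
  0.01·ln(0.01/0.24) = -0.03178
  0.01·ln(0.01/0.14) = -0.02639
  0.33·ln(0.33/0.31) = 0.02063
D(P‖Q) = 0.8025 nats.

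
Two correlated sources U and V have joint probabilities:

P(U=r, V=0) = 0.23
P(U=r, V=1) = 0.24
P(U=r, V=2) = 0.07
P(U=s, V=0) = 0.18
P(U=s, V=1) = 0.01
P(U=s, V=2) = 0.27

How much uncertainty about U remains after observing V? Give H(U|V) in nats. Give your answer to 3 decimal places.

0.496 nats

Marginals: p(U) = (0.5400, 0.4600), p(V) = (0.4100, 0.2500, 0.3400).
H(U|V) = Σ p(V) · H(U|V=·).
  V=0: p=0.4100, H(U|V=0) = 0.6857
  V=1: p=0.2500, H(U|V=1) = 0.1679
  V=2: p=0.3400, H(U|V=2) = 0.5084
Weighted sum = 0.496 nats.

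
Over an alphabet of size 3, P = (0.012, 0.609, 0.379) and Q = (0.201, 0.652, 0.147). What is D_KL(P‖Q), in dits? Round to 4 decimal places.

0.1232 dits

D(P‖Q) = Σ p·log₁₀(p/q).
  0.012·log₁₀(0.012/0.201) = -0.01469
  0.609·log₁₀(0.609/0.652) = -0.01804
  0.379·log₁₀(0.379/0.147) = 0.15589
D(P‖Q) = 0.1232 dits.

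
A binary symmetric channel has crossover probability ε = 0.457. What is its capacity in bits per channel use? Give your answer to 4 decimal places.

Binary symmetric channel: C = 1 − h₂(ε) where h₂ is the binary entropy function.
h₂(0.457) = −0.457·log₂0.457 − 0.543·log₂0.543 = 0.9947.
C = 1 − 0.9947 = 0.0053 bits per channel use.

0.0053 bits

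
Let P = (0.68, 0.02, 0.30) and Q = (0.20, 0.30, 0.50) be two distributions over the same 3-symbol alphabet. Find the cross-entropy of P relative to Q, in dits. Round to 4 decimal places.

H(P,Q) = −Σ p·log₁₀ q.
  −0.68·log₁₀(0.20) = 0.47530
  −0.02·log₁₀(0.30) = 0.01046
  −0.30·log₁₀(0.50) = 0.09031
H(P,Q) = 0.5761 dits.

0.5761 dits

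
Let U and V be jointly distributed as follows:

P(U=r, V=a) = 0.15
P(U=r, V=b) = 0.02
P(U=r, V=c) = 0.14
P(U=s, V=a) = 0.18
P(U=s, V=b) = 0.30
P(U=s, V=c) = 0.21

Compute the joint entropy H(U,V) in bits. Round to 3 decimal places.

H(U,V) = −Σ p(x,y)·log₂ p(x,y) over all 6 cells.
  cell (r,a): −0.15·log₂0.15 = 0.4105
  cell (r,b): −0.02·log₂0.02 = 0.1129
  cell (r,c): −0.14·log₂0.14 = 0.3971
  cell (s,a): −0.18·log₂0.18 = 0.4453
  cell (s,b): −0.30·log₂0.30 = 0.5211
  cell (s,c): −0.21·log₂0.21 = 0.4728
Sum = 2.360 bits.

2.360 bits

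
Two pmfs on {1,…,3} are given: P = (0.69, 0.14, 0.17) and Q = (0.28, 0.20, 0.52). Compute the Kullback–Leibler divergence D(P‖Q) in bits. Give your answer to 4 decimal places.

D(P‖Q) = Σ p·log₂(p/q).
  0.69·log₂(0.69/0.28) = 0.89781
  0.14·log₂(0.14/0.20) = -0.07204
  0.17·log₂(0.17/0.52) = -0.27421
D(P‖Q) = 0.5516 bits.

0.5516 bits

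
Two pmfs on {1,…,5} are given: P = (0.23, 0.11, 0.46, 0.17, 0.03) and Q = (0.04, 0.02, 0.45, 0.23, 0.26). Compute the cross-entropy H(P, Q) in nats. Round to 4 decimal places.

1.8282 nats

H(P,Q) = −Σ p·ln q.
  −0.23·ln(0.04) = 0.74034
  −0.11·ln(0.02) = 0.43032
  −0.46·ln(0.45) = 0.36731
  −0.17·ln(0.23) = 0.24984
  −0.03·ln(0.26) = 0.04041
H(P,Q) = 1.8282 nats.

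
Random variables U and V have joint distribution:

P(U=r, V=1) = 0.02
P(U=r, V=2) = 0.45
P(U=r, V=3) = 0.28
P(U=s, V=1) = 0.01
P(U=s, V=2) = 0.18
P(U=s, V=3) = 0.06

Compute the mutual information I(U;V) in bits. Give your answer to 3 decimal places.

Marginals: p(U) = (0.7500, 0.2500), p(V) = (0.0300, 0.6300, 0.3400).
I(U;V) = Σ p(x,y)·log₂[p(x,y)/(p(x)p(y))].
  (r,1): 0.02·log₂(0.8889) = -0.0034
  (r,2): 0.45·log₂(0.9524) = -0.0317
  (r,3): 0.28·log₂(1.0980) = 0.0378
  (s,1): 0.01·log₂(1.3333) = 0.0042
  (s,2): 0.18·log₂(1.1429) = 0.0347
  (s,3): 0.06·log₂(0.7059) = -0.0302
Sum = 0.011 bits.

0.011 bits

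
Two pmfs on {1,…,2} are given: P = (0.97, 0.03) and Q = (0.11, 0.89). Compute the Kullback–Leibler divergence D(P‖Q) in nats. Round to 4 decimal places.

2.0098 nats

D(P‖Q) = Σ p·ln(p/q).
  0.97·ln(0.97/0.11) = 2.11151
  0.03·ln(0.03/0.89) = -0.10170
D(P‖Q) = 2.0098 nats.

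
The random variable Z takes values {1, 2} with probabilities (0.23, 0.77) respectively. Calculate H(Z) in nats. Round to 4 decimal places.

H(Z) = −Σ p·ln p.
  −(0.23)·ln(0.23) = 0.33803
  −(0.77)·ln(0.77) = 0.20125
Sum: 0.33803 + 0.20125 = 0.5393 nats.

0.5393 nats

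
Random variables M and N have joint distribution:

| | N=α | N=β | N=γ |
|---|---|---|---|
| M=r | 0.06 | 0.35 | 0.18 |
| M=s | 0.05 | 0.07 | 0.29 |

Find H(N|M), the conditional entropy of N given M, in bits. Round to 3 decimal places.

1.245 bits

Marginals: p(M) = (0.5900, 0.4100), p(N) = (0.1100, 0.4200, 0.4700).
H(N|M) = Σ p(M) · H(N|M=·).
  M=r: p=0.5900, H(N|M=r) = 1.3048
  M=s: p=0.4100, H(N|M=s) = 1.1590
Weighted sum = 1.245 bits.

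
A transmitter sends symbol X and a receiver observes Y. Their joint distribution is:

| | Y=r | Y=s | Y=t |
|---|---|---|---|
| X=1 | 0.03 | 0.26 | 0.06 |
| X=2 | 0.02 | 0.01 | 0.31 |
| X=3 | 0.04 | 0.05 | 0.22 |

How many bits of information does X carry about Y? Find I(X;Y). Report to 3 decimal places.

0.385 bits

Marginals: p(X) = (0.3500, 0.3400, 0.3100), p(Y) = (0.0900, 0.3200, 0.5900).
I(X;Y) = Σ p(x,y)·log₂[p(x,y)/(p(x)p(y))].
  (1,r): 0.03·log₂(0.9524) = -0.0021
  (1,s): 0.26·log₂(2.3214) = 0.3159
  (1,t): 0.06·log₂(0.2906) = -0.1070
  (2,r): 0.02·log₂(0.6536) = -0.0123
  (2,s): 0.01·log₂(0.0919) = -0.0344
  (2,t): 0.31·log₂(1.5454) = 0.1947
  (3,r): 0.04·log₂(1.4337) = 0.0208
  (3,s): 0.05·log₂(0.5040) = -0.0494
  (3,t): 0.22·log₂(1.2028) = 0.0586
Sum = 0.385 bits.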